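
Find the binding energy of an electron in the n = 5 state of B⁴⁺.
13.6057 eV

The ionization energy is the energy needed to remove the electron completely (n → ∞).

For a hydrogen-like ion with Z = 5, E_n = -13.6057 Z² / n² eV.

At n = 5: E_5 = -13.6057 × 5² / 5² = -13.6057000 eV
At n = ∞: E_∞ = 0 eV

Ionization energy = E_∞ - E_5 = 0 - (-13.6057000) = 13.6057000 eV
Ionization energy ≈ 13.6057 eV

This is also called the binding energy of the electron in state n = 5.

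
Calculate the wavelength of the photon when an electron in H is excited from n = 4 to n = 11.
1680.1993 nm

First, find the transition energy using E_n = -13.6057 / n² eV:
E_4 = -13.6057 / 4² = -0.8503562500 eV
E_11 = -13.6057 / 11² = -0.1124438017 eV

Photon energy: |ΔE| = |E_11 - E_4| = 0.7379124483 eV

Convert to wavelength using E = hc/λ with hc = 1239.84 eV·nm:
λ = hc/E = 1239.84 eV·nm / 0.7379124483 eV
λ = 1680.1993 nm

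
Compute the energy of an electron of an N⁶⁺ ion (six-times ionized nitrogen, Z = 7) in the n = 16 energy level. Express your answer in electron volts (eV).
-2.60422 eV

The energy levels of a hydrogen-like atom are given by:
E_n = -13.6057 Z² / n² eV  (with Z = 7 for N⁶⁺)

For n = 16:
E_16 = -13.6057 × 7² / 16²
E_16 = -13.6057 × 49 / 256
E_16 = -2.60422 eV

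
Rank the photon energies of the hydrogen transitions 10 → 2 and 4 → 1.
4 → 1

Calculate the energy for each transition:

Transition 10 → 2:
ΔE₁ = |E_2 - E_10| = |-13.6057/2² - (-13.6057/10²)|
ΔE₁ = |-3.401425000000 - (-0.136057000000)| = 3.265368000 eV

Transition 4 → 1:
ΔE₂ = |E_1 - E_4| = |-13.6057/1² - (-13.6057/4²)|
ΔE₂ = |-13.605700000000 - (-0.850356250000)| = 12.755343750 eV

Since 12.755343750 eV > 3.265368000 eV, the transition 4 → 1 emits the more energetic photon.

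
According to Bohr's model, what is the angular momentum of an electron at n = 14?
1.476e-33 J·s (or 14ℏ)

In the Bohr model, angular momentum is quantized:
L = nℏ

where ℏ = h/(2π) = 1.05457e-34 J·s

For n = 14:
L = 14 × 1.05457e-34 J·s
L = 1.476e-33 J·s

This can also be written as L = 14ℏ.
The angular momentum is an integer multiple of the reduced Planck constant.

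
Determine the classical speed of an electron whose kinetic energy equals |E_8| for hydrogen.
2.73e+05 m/s (or 0.0912% of c)

The binding energy at n = 8 for hydrogen is:
E_8 = -13.6057/8² = -0.212589 eV
|E_8| = 0.212589 eV

Convert to Joules:
KE = 0.212589 eV × (1.602177 × 10⁻¹⁹ J/eV) = 3.4061e-20 J

Using KE = ½mv²:
v = √(2·KE/m_e)
v = √(2 × 3.4061e-20 J / 9.10938 × 10⁻³¹ kg)
v = 2.73e+05 m/s

This is approximately 0.0912% the speed of light.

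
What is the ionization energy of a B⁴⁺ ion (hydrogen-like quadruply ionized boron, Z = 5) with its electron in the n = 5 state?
13.61 eV

The ionization energy is the energy needed to remove the electron completely (n → ∞).

For a hydrogen-like ion with Z = 5, E_n = -13.6057 Z² / n² eV.

At n = 5: E_5 = -13.6057 × 5² / 5² = -13.60570 eV
At n = ∞: E_∞ = 0 eV

Ionization energy = E_∞ - E_5 = 0 - (-13.60570) = 13.60570 eV
Ionization energy ≈ 13.61 eV

This is also called the binding energy of the electron in state n = 5.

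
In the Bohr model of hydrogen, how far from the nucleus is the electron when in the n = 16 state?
13.5469 nm (or 135.4693 Å)

The Bohr radius formula is:
r_n = n² a₀ / Z

where a₀ = 0.0529177 nm is the Bohr radius.

For H (Z = 1) at n = 16:
r_16 = 16² × 0.0529177 nm / 1
r_16 = 256 × 0.0529177 nm / 1
r_16 = 13.54693 nm / 1
r_16 = 13.5469 nm

The electron orbits at approximately 13.5469 nm from the nucleus.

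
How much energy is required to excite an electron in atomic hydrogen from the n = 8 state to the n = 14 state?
0.14317 eV

The energy levels of a hydrogen-like atom are E_n = -13.6057 eV / n².

Energy at n = 8: E_8 = -13.6057 / 8² = -0.21258906 eV
Energy at n = 14: E_14 = -13.6057 / 14² = -0.06941684 eV

The excitation energy is the difference:
ΔE = E_14 - E_8
ΔE = -0.06941684 - (-0.21258906)
ΔE = 0.14317 eV

Since this is positive, energy must be absorbed (photon absorption).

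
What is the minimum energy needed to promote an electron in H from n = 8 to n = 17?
0.1655 eV

The energy levels of a hydrogen-like atom are E_n = -13.6057 eV / n².

Energy at n = 8: E_8 = -13.6057 / 8² = -0.2125891 eV
Energy at n = 17: E_17 = -13.6057 / 17² = -0.0470785 eV

The excitation energy is the difference:
ΔE = E_17 - E_8
ΔE = -0.0470785 - (-0.2125891)
ΔE = 0.1655 eV

Since this is positive, energy must be absorbed (photon absorption).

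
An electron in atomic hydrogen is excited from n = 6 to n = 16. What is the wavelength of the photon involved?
3817.3725 nm

First, find the transition energy using E_n = -13.6057 / n² eV:
E_6 = -13.6057 / 6² = -0.3779361111 eV
E_16 = -13.6057 / 16² = -0.0531472656 eV

Photon energy: |ΔE| = |E_16 - E_6| = 0.3247888455 eV

Convert to wavelength using E = hc/λ with hc = 1239.84 eV·nm:
λ = hc/E = 1239.84 eV·nm / 0.3247888455 eV
λ = 3817.3725 nm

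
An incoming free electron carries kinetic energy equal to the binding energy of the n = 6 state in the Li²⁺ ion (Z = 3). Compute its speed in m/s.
1.0938e+06 m/s (or 0.3649% of c)

The binding energy at n = 6 for Li²⁺ is:
E_6 = -13.6057 × 3²/6² = -3.4014250 eV
|E_6| = 3.4014250 eV

Convert to Joules:
KE = 3.4014250 eV × (1.602177 × 10⁻¹⁹ J/eV) = 5.449685e-19 J

Using KE = ½mv²:
v = √(2·KE/m_e)
v = √(2 × 5.449685e-19 J / 9.10938 × 10⁻³¹ kg)
v = 1.0938e+06 m/s

This is approximately 0.3649% the speed of light.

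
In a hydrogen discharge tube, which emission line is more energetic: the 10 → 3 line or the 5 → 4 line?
10 → 3

Calculate the energy for each transition:

Transition 10 → 3:
ΔE₁ = |E_3 - E_10| = |-13.6057/3² - (-13.6057/10²)|
ΔE₁ = |-1.51174444444 - (-0.13605700000)| = 1.37568744 eV

Transition 5 → 4:
ΔE₂ = |E_4 - E_5| = |-13.6057/4² - (-13.6057/5²)|
ΔE₂ = |-0.85035625000 - (-0.54422800000)| = 0.30612825 eV

Since 1.37568744 eV > 0.30612825 eV, the transition 10 → 3 emits the more energetic photon.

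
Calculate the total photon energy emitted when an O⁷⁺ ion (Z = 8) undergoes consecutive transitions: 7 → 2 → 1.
852.9941 eV

The energy levels of O⁷⁺ are E_n = -13.6057 × 8² / n² eV.

First transition (7 → 2):
ΔE₁ = |E_2 - E_7|
ΔE₁ = |-217.6912000000 - (-17.7707102041)| = 199.9204898 eV

Second transition (2 → 1):
ΔE₂ = |E_1 - E_2|
ΔE₂ = |-870.7648000000 - (-217.6912000000)| = 653.0736000 eV

Total energy released:
E_total = ΔE₁ + ΔE₂ = 199.9204898 + 653.0736000 = 852.9941 eV

Note: This equals the direct transition 7 → 1: 852.9941 eV ✓
Energy is conserved regardless of the path taken.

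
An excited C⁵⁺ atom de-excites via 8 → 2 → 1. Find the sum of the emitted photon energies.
482.1520 eV

The energy levels of C⁵⁺ are E_n = -13.6057 × 6² / n² eV.

First transition (8 → 2):
ΔE₁ = |E_2 - E_8|
ΔE₁ = |-122.4513000000 - (-7.6532062500)| = 114.7980938 eV

Second transition (2 → 1):
ΔE₂ = |E_1 - E_2|
ΔE₂ = |-489.8052000000 - (-122.4513000000)| = 367.3539000 eV

Total energy released:
E_total = ΔE₁ + ΔE₂ = 114.7980938 + 367.3539000 = 482.1520 eV

Note: This equals the direct transition 8 → 1: 482.1520 eV ✓
Energy is conserved regardless of the path taken.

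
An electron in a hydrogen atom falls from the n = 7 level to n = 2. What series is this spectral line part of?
Balmer series

The spectral series in hydrogen are named based on the final (lower) energy level:
- Lyman series: n_final = 1 (ultraviolet)
- Balmer series: n_final = 2 (visible/near-UV)
- Paschen series: n_final = 3 (infrared)
- Brackett series: n_final = 4 (infrared)
- Pfund series: n_final = 5 (far infrared)

Since this transition ends at n = 2, it belongs to the Balmer series.

For reference, this 7 → 2 line has photon energy
ΔE = 13.6057 eV × (1/2² - 1/7²) = 3.123757653 eV,
corresponding to wavelength λ = hc/ΔE = 1239.84 eV·nm / 3.123757653 eV = 396.90659 nm in the visible/near-UV region.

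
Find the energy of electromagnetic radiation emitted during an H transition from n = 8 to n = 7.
0.06508 eV

The energy levels are E_n = -13.6057 eV / n².

Energy at n = 8: E_8 = -13.6057 / 8² = -0.21258906 eV
Energy at n = 7: E_7 = -13.6057 / 7² = -0.27766735 eV

For emission (electron falling to lower state), the photon energy is:
E_photon = E_8 - E_7 = |-0.21258906 - (-0.27766735)|
E_photon = 0.06508 eV

This energy is carried away by the emitted photon.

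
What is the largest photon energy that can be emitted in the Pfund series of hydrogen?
0.544 eV

The series limit corresponds to the transition from n = ∞ to n = 5.
This is the highest energy (shortest wavelength) transition in the Pfund series.

E_∞ = 0 eV
E_5 = -13.6057 / 5² = -0.544 eV

Energy at series limit:
ΔE = E_∞ - E_5 = 0 - (-0.544) = 0.544 eV

This energy equals the ionization energy from the n = 5 state of hydrogen.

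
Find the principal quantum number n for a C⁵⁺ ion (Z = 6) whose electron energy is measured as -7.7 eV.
n = 8

The exact energy levels follow E_n = -13.6057 Z² / n² eV with Z = 6.

The measured value (-7.7 eV) is reported to only 2 significant figures, so we must test candidate n values and see which one matches to that precision.

Candidate energies:
  n = 6:  E = -13.6057 × 6² / 6² = -13.605700 eV
  n = 7:  E = -13.6057 × 6² / 7² = -9.996024 eV
  n = 8:  E = -13.6057 × 6² / 8² = -7.653206 eV  ← matches
  n = 9:  E = -13.6057 × 6² / 9² = -6.046978 eV
  n = 10:  E = -13.6057 × 6² / 10² = -4.898052 eV

Checking against the measurement of -7.7 eV (2 sig figs), only n = 8 agrees:
E_8 = -7.653206 eV, which rounds to -7.7 eV ✓

Therefore n = 8.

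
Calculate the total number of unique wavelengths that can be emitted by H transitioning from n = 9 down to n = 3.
21

The electron can occupy levels n = 3, 4, ..., 9 during de-excitation — that is m = 9 - 3 + 1 = 7 distinct levels.

The number of distinct spectral lines equals the number of ways to choose 2 of these m levels (each pair gives one possible emission transition):

Number of lines = m(m-1)/2 = 7×6/2 = 21

These correspond to all possible transitions between the 7 levels:
9 → 8, 9 → 7, 9 → 6, 9 → 5, 9 → 4, 9 → 3, 8 → 7, 8 → 6...

Each transition produces a photon with a unique energy (and thus wavelength). This count does not depend on Z.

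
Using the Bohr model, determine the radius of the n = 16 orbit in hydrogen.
13.5469 nm (or 135.4693 Å)

The Bohr radius formula is:
r_n = n² a₀ / Z

where a₀ = 0.0529177 nm is the Bohr radius.

For H (Z = 1) at n = 16:
r_16 = 16² × 0.0529177 nm / 1
r_16 = 256 × 0.0529177 nm / 1
r_16 = 13.54693 nm / 1
r_16 = 13.5469 nm

The electron orbits at approximately 13.5469 nm from the nucleus.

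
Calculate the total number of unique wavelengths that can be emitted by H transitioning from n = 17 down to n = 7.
55

The electron can occupy levels n = 7, 8, ..., 17 during de-excitation — that is m = 17 - 7 + 1 = 11 distinct levels.

The number of distinct spectral lines equals the number of ways to choose 2 of these m levels (each pair gives one possible emission transition):

Number of lines = m(m-1)/2 = 11×10/2 = 55

These correspond to all possible transitions between the 11 levels:
17 → 16, 17 → 15, 17 → 14, 17 → 13, 17 → 12, 17 → 11, 17 → 10, 17 → 9...

Each transition produces a photon with a unique energy (and thus wavelength). This count does not depend on Z.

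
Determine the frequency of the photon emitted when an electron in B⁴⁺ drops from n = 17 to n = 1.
8.1962e+16 Hz

First, find the transition energy:
E_17 = -13.6057 × 5² / 17² = -1.176964 eV
E_1 = -13.6057 × 5² / 1² = -340.142500 eV
|ΔE| = |E_1 - E_17| = 338.965536 eV

Convert to Joules: E = 338.965536 eV × (1.602177 × 10⁻¹⁹ J/eV) = 5.430828e-17 J

Using E = hf:
f = E/h = 5.430828e-17 J / (6.62607 × 10⁻³⁴ J·s)
f = 8.1962e+16 Hz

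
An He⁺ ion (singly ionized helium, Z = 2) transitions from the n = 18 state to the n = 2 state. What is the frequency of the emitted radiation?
3.25e+15 Hz

First, find the transition energy:
E_18 = -13.6057 × 2² / 18² = -0.16797 eV
E_2 = -13.6057 × 2² / 2² = -13.60570 eV
|ΔE| = |E_2 - E_18| = 13.43773 eV

Convert to Joules: E = 13.43773 eV × (1.602177 × 10⁻¹⁹ J/eV) = 2.1530e-18 J

Using E = hf:
f = E/h = 2.1530e-18 J / (6.62607 × 10⁻³⁴ J·s)
f = 3.25e+15 Hz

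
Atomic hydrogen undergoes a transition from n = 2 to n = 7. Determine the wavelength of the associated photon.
396.9066 nm

First, find the transition energy using E_n = -13.6057 / n² eV:
E_2 = -13.6057 / 2² = -3.40142500 eV
E_7 = -13.6057 / 7² = -0.27766735 eV

Photon energy: |ΔE| = |E_7 - E_2| = 3.12375765 eV

Convert to wavelength using E = hc/λ with hc = 1239.84 eV·nm:
λ = hc/E = 1239.84 eV·nm / 3.12375765 eV
λ = 396.9066 nm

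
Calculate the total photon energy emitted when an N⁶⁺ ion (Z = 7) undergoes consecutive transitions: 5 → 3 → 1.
640.0121 eV

The energy levels of N⁶⁺ are E_n = -13.6057 × 7² / n² eV.

First transition (5 → 3):
ΔE₁ = |E_3 - E_5|
ΔE₁ = |-74.0754777778 - (-26.6671720000)| = 47.4083058 eV

Second transition (3 → 1):
ΔE₂ = |E_1 - E_3|
ΔE₂ = |-666.6793000000 - (-74.0754777778)| = 592.6038222 eV

Total energy released:
E_total = ΔE₁ + ΔE₂ = 47.4083058 + 592.6038222 = 640.0121 eV

Note: This equals the direct transition 5 → 1: 640.0121 eV ✓
Energy is conserved regardless of the path taken.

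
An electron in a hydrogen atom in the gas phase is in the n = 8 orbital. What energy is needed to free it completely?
0.2126 eV

The ionization energy is the energy needed to remove the electron completely (n → ∞).

For hydrogen, E_n = -13.6057 eV / n².

At n = 8: E_8 = -13.6057 / 8² = -0.2125891 eV
At n = ∞: E_∞ = 0 eV

Ionization energy = E_∞ - E_8 = 0 - (-0.2125891) = 0.2125891 eV
Ionization energy ≈ 0.2126 eV

This is also called the binding energy of the electron in state n = 8.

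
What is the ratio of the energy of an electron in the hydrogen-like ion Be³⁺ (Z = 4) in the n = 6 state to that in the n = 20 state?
11.111

Using E_n = -13.6057 Z² / n² eV with Z = 4:

E_6 = -13.6057 × 4² / 6² = -217.6912 / 36 = -6.046977778 eV
E_20 = -13.6057 × 4² / 20² = -217.6912 / 400 = -0.544228000 eV

The ratio is:
E_6/E_20 = (-6.046977778) / (-0.544228000)
E_6/E_20 = (-217.6912/36) / (-217.6912/400)
E_6/E_20 = 400/36
E_6/E_20 = 11.111
(Note: the Z² factors cancel in the ratio.)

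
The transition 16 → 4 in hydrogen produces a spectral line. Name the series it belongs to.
Brackett series

The spectral series in hydrogen are named based on the final (lower) energy level:
- Lyman series: n_final = 1 (ultraviolet)
- Balmer series: n_final = 2 (visible/near-UV)
- Paschen series: n_final = 3 (infrared)
- Brackett series: n_final = 4 (infrared)
- Pfund series: n_final = 5 (far infrared)

Since this transition ends at n = 4, it belongs to the Brackett series.

For reference, this 16 → 4 line has photon energy
ΔE = 13.6057 eV × (1/4² - 1/16²) = 0.79720898 eV,
corresponding to wavelength λ = hc/ΔE = 1239.84 eV·nm / 0.79720898 eV = 1555.23 nm in the infrared region.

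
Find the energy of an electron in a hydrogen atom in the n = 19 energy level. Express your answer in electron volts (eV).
-0.03769 eV

The energy levels of a hydrogen-like atom are given by:
E_n = -13.6057 eV / n²

For n = 19:
E_19 = -13.6057 eV / 19²
E_19 = -13.6057 eV / 361
E_19 = -0.03769 eV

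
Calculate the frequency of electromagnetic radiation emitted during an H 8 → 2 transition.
7.71e+14 Hz

First, find the transition energy:
E_8 = -13.6057 / 8² = -0.21259 eV
E_2 = -13.6057 / 2² = -3.40143 eV
|ΔE| = |E_2 - E_8| = 3.18884 eV

Convert to Joules: E = 3.18884 eV × (1.602177 × 10⁻¹⁹ J/eV) = 5.1091e-19 J

Using E = hf:
f = E/h = 5.1091e-19 J / (6.62607 × 10⁻³⁴ J·s)
f = 7.71e+14 Hz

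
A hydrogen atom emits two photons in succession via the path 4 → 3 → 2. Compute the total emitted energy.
2.55 eV

The energy levels of hydrogen are E_n = -13.6057 / n² eV.

First transition (4 → 3):
ΔE₁ = |E_3 - E_4|
ΔE₁ = |-1.51174444 - (-0.85035625)| = 0.66139 eV

Second transition (3 → 2):
ΔE₂ = |E_2 - E_3|
ΔE₂ = |-3.40142500 - (-1.51174444)| = 1.88968 eV

Total energy released:
E_total = ΔE₁ + ΔE₂ = 0.66139 + 1.88968 = 2.55 eV

Note: This equals the direct transition 4 → 2: 2.55 eV ✓
Energy is conserved regardless of the path taken.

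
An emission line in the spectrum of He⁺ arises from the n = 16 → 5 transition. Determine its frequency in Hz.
4.7497e+14 Hz

First, find the transition energy:
E_16 = -13.6057 × 2² / 16² = -0.2125891 eV
E_5 = -13.6057 × 2² / 5² = -2.1769120 eV
|ΔE| = |E_5 - E_16| = 1.9643229 eV

Convert to Joules: E = 1.9643229 eV × (1.602177 × 10⁻¹⁹ J/eV) = 3.147193e-19 J

Using E = hf:
f = E/h = 3.147193e-19 J / (6.62607 × 10⁻³⁴ J·s)
f = 4.7497e+14 Hz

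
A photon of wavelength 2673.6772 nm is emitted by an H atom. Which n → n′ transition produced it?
n = 13 → n = 5

First, find the photon energy from the wavelength (hc = 1239.84 eV·nm):
E = hc/λ = 1239.84 eV·nm / 2673.6772 nm = 0.46372090 eV

The energy levels of hydrogen satisfy E_n = -13.6057 / n² eV, so an emission n_i → n_f releases
ΔE = 13.6057 × (1/n_f² − 1/n_i²) eV.

Setting ΔE equal to the photon energy:
1/n_f² − 1/n_i² = 0.46372090 / 13.6057 = 0.034082840

Since 1/n_i² must be positive, we need 1/n_f² > 0.034082840, i.e. n_f ≤ 5. For each allowed n_f, solve n_i = (1/n_f² − 0.034082840)^(−1/2) and check whether it is a whole number:
  n_f = 1: 1/n_i² = 1.000000000 − 0.034082840 = 0.965917160 → n_i = 1.017  (not an integer) ✗
  n_f = 2: 1/n_i² = 0.250000000 − 0.034082840 = 0.215917160 → n_i = 2.152  (not an integer) ✗
  n_f = 3: 1/n_i² = 0.111111111 − 0.034082840 = 0.077028271 → n_i = 3.603  (not an integer) ✗
  n_f = 4: 1/n_i² = 0.062500000 − 0.034082840 = 0.028417160 → n_i = 5.932  (not an integer) ✗
  n_f = 5: 1/n_i² = 0.040000000 − 0.034082840 = 0.005917160 → n_i = 13.000  → integer, n_i = 13 ✓

Only n_f = 5 gives an integer upper level, n_i = 13.

The transition is from n = 13 to n = 5 (emission).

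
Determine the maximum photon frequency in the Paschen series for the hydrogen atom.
3.655e+14 Hz

The series limit corresponds to the transition from n = ∞ to n = 3.
This is the highest energy (shortest wavelength) transition in the Paschen series.

E_∞ = 0 eV
E_3 = -13.6057 / 3² = -1.511744 eV

Energy at series limit:
ΔE = E_∞ - E_3 = 0 - (-1.511744) = 1.511744 eV
E = 1.511744 eV × (1.602177 × 10⁻¹⁹ J/eV) = 2.42208e-19 J
f = E/h = 2.42208e-19 J / (6.62607 × 10⁻³⁴ J·s) = 3.655e+14 Hz

This energy equals the ionization energy from the n = 3 state of hydrogen.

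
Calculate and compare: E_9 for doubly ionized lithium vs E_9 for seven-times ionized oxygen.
O⁷⁺ at n = 9 (E = -10.7502 eV)

Using E_n = -13.6057 Z² / n² eV:

Li²⁺ (Z = 3) at n = 9:
E = -13.6057 × 3² / 9² = -13.6057 × 9 / 81 = -1.5117444 eV

O⁷⁺ (Z = 8) at n = 9:
E = -13.6057 × 8² / 9² = -13.6057 × 64 / 81 = -10.7501827 eV

Since -10.7501827 eV < -1.5117444 eV,
O⁷⁺ at n = 9 is more tightly bound (requires more energy to ionize).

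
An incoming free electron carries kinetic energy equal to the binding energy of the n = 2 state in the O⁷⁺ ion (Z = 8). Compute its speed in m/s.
8.75077e+06 m/s (or 2.919% of c)

The binding energy at n = 2 for O⁷⁺ is:
E_2 = -13.6057 × 8²/2² = -217.691200 eV
|E_2| = 217.691200 eV

Convert to Joules:
KE = 217.691200 eV × (1.602177 × 10⁻¹⁹ J/eV) = 3.4877983e-17 J

Using KE = ½mv²:
v = √(2·KE/m_e)
v = √(2 × 3.4877983e-17 J / 9.10938 × 10⁻³¹ kg)
v = 8.75077e+06 m/s

This is approximately 2.919% the speed of light.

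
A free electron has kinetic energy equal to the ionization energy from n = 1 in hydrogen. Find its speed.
2.188e+06 m/s (or 0.7297% of c)

The binding energy at n = 1 for hydrogen is:
E_1 = -13.6057/1² = -13.605700 eV
|E_1| = 13.605700 eV

Convert to Joules:
KE = 13.605700 eV × (1.602177 × 10⁻¹⁹ J/eV) = 2.17987e-18 J

Using KE = ½mv²:
v = √(2·KE/m_e)
v = √(2 × 2.17987e-18 J / 9.10938 × 10⁻³¹ kg)
v = 2.188e+06 m/s

This is approximately 0.7297% the speed of light.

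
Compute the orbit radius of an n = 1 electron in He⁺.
0.0265 nm (or 0.2646 Å)

The Bohr radius formula is:
r_n = n² a₀ / Z

where a₀ = 0.0529177 nm is the Bohr radius.

For He⁺ (Z = 2) at n = 1:
r_1 = 1² × 0.0529177 nm / 2
r_1 = 1 × 0.0529177 nm / 2
r_1 = 0.05292 nm / 2
r_1 = 0.0265 nm

The electron orbits at approximately 0.0265 nm from the nucleus.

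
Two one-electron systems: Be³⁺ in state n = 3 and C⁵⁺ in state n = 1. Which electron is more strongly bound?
C⁵⁺ at n = 1 (E = -489.80520 eV)

Using E_n = -13.6057 Z² / n² eV:

Be³⁺ (Z = 4) at n = 3:
E = -13.6057 × 4² / 3² = -13.6057 × 16 / 9 = -24.18791111 eV

C⁵⁺ (Z = 6) at n = 1:
E = -13.6057 × 6² / 1² = -13.6057 × 36 / 1 = -489.80520000 eV

Since -489.80520000 eV < -24.18791111 eV,
C⁵⁺ at n = 1 is more tightly bound (requires more energy to ionize).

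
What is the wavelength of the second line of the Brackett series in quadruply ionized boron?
104.98 nm

The lines of a series are numbered from the longest wavelength (smallest ΔE) outward; the second line is the transition from n = n_f + 2 to n_f.
The Brackett series has all transitions ending at n_f = 4.

For B⁴⁺ (Z = 5), the second line (β-line) is the jump from n = 6 to n = 4:
E_6 = -13.6057 × 5² / 6² = -9.44840 eV
E_4 = -13.6057 × 5² / 4² = -21.25891 eV
ΔE = E_6 - E_4 = 11.81051 eV

λ = hc/E = 1239.84 eV·nm / 11.81051 eV
λ = 104.98 nm

This is the β-line of the Brackett series in B⁴⁺.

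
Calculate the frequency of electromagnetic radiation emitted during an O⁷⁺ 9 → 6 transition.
3.25e+15 Hz

First, find the transition energy:
E_9 = -13.6057 × 8² / 9² = -10.750183 eV
E_6 = -13.6057 × 8² / 6² = -24.187911 eV
|ΔE| = |E_6 - E_9| = 13.437728 eV

Convert to Joules: E = 13.437728 eV × (1.602177 × 10⁻¹⁹ J/eV) = 2.1530e-18 J

Using E = hf:
f = E/h = 2.1530e-18 J / (6.62607 × 10⁻³⁴ J·s)
f = 3.25e+15 Hz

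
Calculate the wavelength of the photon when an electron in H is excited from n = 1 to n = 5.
94.923451 nm

First, find the transition energy using E_n = -13.6057 / n² eV:
E_1 = -13.6057 / 1² = -13.60570000 eV
E_5 = -13.6057 / 5² = -0.54422800 eV

Photon energy: |ΔE| = |E_5 - E_1| = 13.06147200 eV

Convert to wavelength using E = hc/λ with hc = 1239.84 eV·nm:
λ = hc/E = 1239.84 eV·nm / 13.06147200 eV
λ = 94.923451 nm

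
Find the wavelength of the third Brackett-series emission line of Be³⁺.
135.309065 nm

The lines of a series are numbered from the longest wavelength (smallest ΔE) outward; the third line is the transition from n = n_f + 3 to n_f.
The Brackett series has all transitions ending at n_f = 4.

For Be³⁺ (Z = 4), the third line (γ-line) is the jump from n = 7 to n = 4:
E_7 = -13.6057 × 4² / 7² = -4.4426775510 eV
E_4 = -13.6057 × 4² / 4² = -13.6057000000 eV
ΔE = E_7 - E_4 = 9.1630224490 eV

λ = hc/E = 1239.84 eV·nm / 9.1630224490 eV
λ = 135.309065 nm

This is the γ-line of the Brackett series in Be³⁺.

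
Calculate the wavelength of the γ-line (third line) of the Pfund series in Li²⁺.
415.3915 nm

The lines of a series are numbered from the longest wavelength (smallest ΔE) outward; the third line is the transition from n = n_f + 3 to n_f.
The Pfund series has all transitions ending at n_f = 5.

For Li²⁺ (Z = 3), the third line (γ-line) is the jump from n = 8 to n = 5:
E_8 = -13.6057 × 3² / 8² = -1.91330156 eV
E_5 = -13.6057 × 3² / 5² = -4.89805200 eV
ΔE = E_8 - E_5 = 2.98475044 eV

λ = hc/E = 1239.84 eV·nm / 2.98475044 eV
λ = 415.3915 nm

This is the γ-line of the Pfund series in Li²⁺.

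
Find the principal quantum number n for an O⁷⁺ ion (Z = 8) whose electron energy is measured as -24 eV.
n = 6

The exact energy levels follow E_n = -13.6057 Z² / n² eV with Z = 8.

The measured value (-24 eV) is reported to only 2 significant figures, so we must test candidate n values and see which one matches to that precision.

Candidate energies:
  n = 4:  E = -13.6057 × 8² / 4² = -54.42280 eV
  n = 5:  E = -13.6057 × 8² / 5² = -34.83059 eV
  n = 6:  E = -13.6057 × 8² / 6² = -24.18791 eV  ← matches
  n = 7:  E = -13.6057 × 8² / 7² = -17.77071 eV
  n = 8:  E = -13.6057 × 8² / 8² = -13.60570 eV

Checking against the measurement of -24 eV (2 sig figs), only n = 6 agrees:
E_6 = -24.18791 eV, which rounds to -24 eV ✓

Therefore n = 6.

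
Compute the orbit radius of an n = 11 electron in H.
6.4030 nm (or 64.0304 Å)

The Bohr radius formula is:
r_n = n² a₀ / Z

where a₀ = 0.0529177 nm is the Bohr radius.

For H (Z = 1) at n = 11:
r_11 = 11² × 0.0529177 nm / 1
r_11 = 121 × 0.0529177 nm / 1
r_11 = 6.40304 nm / 1
r_11 = 6.4030 nm

The electron orbits at approximately 6.4030 nm from the nucleus.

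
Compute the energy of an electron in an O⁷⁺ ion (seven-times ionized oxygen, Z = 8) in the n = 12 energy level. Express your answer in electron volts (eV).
-6.04698 eV

The energy levels of a hydrogen-like atom are given by:
E_n = -13.6057 Z² / n² eV  (with Z = 8 for O⁷⁺)

For n = 12:
E_12 = -13.6057 × 8² / 12²
E_12 = -13.6057 × 64 / 144
E_12 = -6.04698 eV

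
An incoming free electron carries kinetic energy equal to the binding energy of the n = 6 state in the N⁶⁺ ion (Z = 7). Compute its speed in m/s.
2.55e+06 m/s (or 0.85137% of c)

The binding energy at n = 6 for N⁶⁺ is:
E_6 = -13.6057 × 7²/6² = -18.5188694 eV
|E_6| = 18.5188694 eV

Convert to Joules:
KE = 18.5188694 eV × (1.602177 × 10⁻¹⁹ J/eV) = 2.9671e-18 J

Using KE = ½mv²:
v = √(2·KE/m_e)
v = √(2 × 2.9671e-18 J / 9.10938 × 10⁻³¹ kg)
v = 2.55e+06 m/s

This is approximately 0.85137% the speed of light.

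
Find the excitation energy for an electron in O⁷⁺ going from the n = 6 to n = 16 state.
20.786 eV

The energy levels of a hydrogen-like atom are E_n = -13.6057 Z² eV / n².

Energy at n = 6: E_6 = -13.6057 × 8² / 6² = -24.187911 eV
Energy at n = 16: E_16 = -13.6057 × 8² / 16² = -3.401425 eV

The excitation energy is the difference:
ΔE = E_16 - E_6
ΔE = -3.401425 - (-24.187911)
ΔE = 20.786 eV

Since this is positive, energy must be absorbed (photon absorption).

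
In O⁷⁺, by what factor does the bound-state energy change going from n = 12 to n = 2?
36.00

Using E_n = -13.6057 Z² / n² eV with Z = 8:

E_2 = -13.6057 × 8² / 2² = -870.7648 / 4 = -217.69120000 eV
E_12 = -13.6057 × 8² / 12² = -870.7648 / 144 = -6.04697778 eV

The ratio is:
E_2/E_12 = (-217.69120000) / (-6.04697778)
E_2/E_12 = (-870.7648/4) / (-870.7648/144)
E_2/E_12 = 144/4
E_2/E_12 = 36.00
(Note: the Z² factors cancel in the ratio.)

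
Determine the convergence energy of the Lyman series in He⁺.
54.422800 eV

The series limit corresponds to the transition from n = ∞ to n = 1.
This is the highest energy (shortest wavelength) transition in the Lyman series.

E_∞ = 0 eV
E_1 = -13.6057 × 2² / 1² = -54.422800 eV

Energy at series limit:
ΔE = E_∞ - E_1 = 0 - (-54.422800) = 54.422800 eV

This energy equals the ionization energy from the n = 1 state of He⁺.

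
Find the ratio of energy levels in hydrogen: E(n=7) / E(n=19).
7.367347

Using E_n = -13.6057 Z² / n² eV with Z = 1:

E_7 = -13.6057 / 7² = -13.6057 / 49 = -0.277667346939 eV
E_19 = -13.6057 / 19² = -13.6057 / 361 = -0.037688919668 eV

The ratio is:
E_7/E_19 = (-0.277667346939) / (-0.037688919668)
E_7/E_19 = (-13.6057/49) / (-13.6057/361)
E_7/E_19 = 361/49
E_7/E_19 = 7.367347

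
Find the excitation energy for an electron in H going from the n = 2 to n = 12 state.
3.30694 eV

The energy levels of a hydrogen-like atom are E_n = -13.6057 eV / n².

Energy at n = 2: E_2 = -13.6057 / 2² = -3.40142500 eV
Energy at n = 12: E_12 = -13.6057 / 12² = -0.09448403 eV

The excitation energy is the difference:
ΔE = E_12 - E_2
ΔE = -0.09448403 - (-3.40142500)
ΔE = 3.30694 eV

Since this is positive, energy must be absorbed (photon absorption).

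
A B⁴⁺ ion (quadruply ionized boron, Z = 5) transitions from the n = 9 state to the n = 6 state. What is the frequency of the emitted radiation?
1.27e+15 Hz

First, find the transition energy:
E_9 = -13.6057 × 5² / 9² = -4.19929 eV
E_6 = -13.6057 × 5² / 6² = -9.44840 eV
|ΔE| = |E_6 - E_9| = 5.24911 eV

Convert to Joules: E = 5.24911 eV × (1.602177 × 10⁻¹⁹ J/eV) = 8.4100e-19 J

Using E = hf:
f = E/h = 8.4100e-19 J / (6.62607 × 10⁻³⁴ J·s)
f = 1.27e+15 Hz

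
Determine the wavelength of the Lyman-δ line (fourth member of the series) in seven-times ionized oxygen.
1.483179 nm

The lines of a series are numbered from the longest wavelength (smallest ΔE) outward; the fourth line is the transition from n = n_f + 4 to n_f.
The Lyman series has all transitions ending at n_f = 1.

For O⁷⁺ (Z = 8), the fourth line (δ-line) is the jump from n = 5 to n = 1:
E_5 = -13.6057 × 8² / 5² = -34.83059200 eV
E_1 = -13.6057 × 8² / 1² = -870.76480000 eV
ΔE = E_5 - E_1 = 835.93420800 eV

λ = hc/E = 1239.84 eV·nm / 835.93420800 eV
λ = 1.483179 nm

This is the δ-line of the Lyman series in O⁷⁺.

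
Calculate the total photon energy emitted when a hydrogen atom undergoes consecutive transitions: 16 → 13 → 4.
0.79721 eV

The energy levels of hydrogen are E_n = -13.6057 / n² eV.

First transition (16 → 13):
ΔE₁ = |E_13 - E_16|
ΔE₁ = |-0.08050710059 - (-0.05314726563)| = 0.02735983 eV

Second transition (13 → 4):
ΔE₂ = |E_4 - E_13|
ΔE₂ = |-0.85035625000 - (-0.08050710059)| = 0.76984915 eV

Total energy released:
E_total = ΔE₁ + ΔE₂ = 0.02735983 + 0.76984915 = 0.79721 eV

Note: This equals the direct transition 16 → 4: 0.79721 eV ✓
Energy is conserved regardless of the path taken.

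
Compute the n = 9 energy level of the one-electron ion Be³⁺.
-2.69 eV

For hydrogen-like ions, the energy levels scale with Z²:
E_n = -13.6057 Z² / n² eV

For Be³⁺ (Z = 4) at n = 9:
E_9 = -13.6057 × 4² / 9²
E_9 = -13.6057 × 16 / 81
E_9 = -217.6912 / 81
E_9 = -2.69 eV

The energy is 16 times more negative than hydrogen at the same n due to the stronger nuclear charge.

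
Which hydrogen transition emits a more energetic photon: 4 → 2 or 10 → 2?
10 → 2

Calculate the energy for each transition:

Transition 4 → 2:
ΔE₁ = |E_2 - E_4| = |-13.6057/2² - (-13.6057/4²)|
ΔE₁ = |-3.401425000000 - (-0.850356250000)| = 2.551068750 eV

Transition 10 → 2:
ΔE₂ = |E_2 - E_10| = |-13.6057/2² - (-13.6057/10²)|
ΔE₂ = |-3.401425000000 - (-0.136057000000)| = 3.265368000 eV

Since 3.265368000 eV > 2.551068750 eV, the transition 10 → 2 emits the more energetic photon.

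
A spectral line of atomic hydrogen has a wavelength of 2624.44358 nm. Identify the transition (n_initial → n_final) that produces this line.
n = 6 → n = 4

First, find the photon energy from the wavelength (hc = 1239.84 eV·nm):
E = hc/λ = 1239.84 eV·nm / 2624.44358 nm = 0.47242014 eV

The energy levels of hydrogen satisfy E_n = -13.6057 / n² eV, so an emission n_i → n_f releases
ΔE = 13.6057 × (1/n_f² − 1/n_i²) eV.

Setting ΔE equal to the photon energy:
1/n_f² − 1/n_i² = 0.47242014 / 13.6057 = 0.034722222

Since 1/n_i² must be positive, we need 1/n_f² > 0.034722222, i.e. n_f ≤ 5. For each allowed n_f, solve n_i = (1/n_f² − 0.034722222)^(−1/2) and check whether it is a whole number:
  n_f = 1: 1/n_i² = 1.000000000 − 0.034722222 = 0.965277778 → n_i = 1.018  (not an integer) ✗
  n_f = 2: 1/n_i² = 0.250000000 − 0.034722222 = 0.215277778 → n_i = 2.155  (not an integer) ✗
  n_f = 3: 1/n_i² = 0.111111111 − 0.034722222 = 0.076388889 → n_i = 3.618  (not an integer) ✗
  n_f = 4: 1/n_i² = 0.062500000 − 0.034722222 = 0.027777778 → n_i = 6.000  → integer, n_i = 6 ✓
  n_f = 5: 1/n_i² = 0.040000000 − 0.034722222 = 0.005277778 → n_i = 13.765  (not an integer) ✗

Only n_f = 4 gives an integer upper level, n_i = 6.

The transition is from n = 6 to n = 4 (emission).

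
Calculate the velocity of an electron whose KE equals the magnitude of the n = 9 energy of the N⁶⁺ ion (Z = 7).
1.702e+06 m/s (or 0.56757% of c)

The binding energy at n = 9 for N⁶⁺ is:
E_9 = -13.6057 × 7²/9² = -8.2306086 eV
|E_9| = 8.2306086 eV

Convert to Joules:
KE = 8.2306086 eV × (1.602177 × 10⁻¹⁹ J/eV) = 1.31869e-18 J

Using KE = ½mv²:
v = √(2·KE/m_e)
v = √(2 × 1.31869e-18 J / 9.10938 × 10⁻³¹ kg)
v = 1.702e+06 m/s

This is approximately 0.56757% the speed of light.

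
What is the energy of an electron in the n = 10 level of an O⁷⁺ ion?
-8.7076 eV

For hydrogen-like ions, the energy levels scale with Z²:
E_n = -13.6057 Z² / n² eV

For O⁷⁺ (Z = 8) at n = 10:
E_10 = -13.6057 × 8² / 10²
E_10 = -13.6057 × 64 / 100
E_10 = -870.7648 / 100
E_10 = -8.7076 eV

The energy is 64 times more negative than hydrogen at the same n due to the stronger nuclear charge.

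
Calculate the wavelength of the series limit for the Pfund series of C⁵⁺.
63.28230 nm

The series limit corresponds to the transition from n = ∞ to n = 5.
This is the highest energy (shortest wavelength) transition in the Pfund series.

E_∞ = 0 eV
E_5 = -13.6057 × 6² / 5² = -19.5922080 eV

Energy at series limit:
ΔE = E_∞ - E_5 = 0 - (-19.5922080) = 19.5922080 eV
λ = hc/E = 1239.84 eV·nm / 19.5922080 eV = 63.28230 nm

This energy equals the ionization energy from the n = 5 state of C⁵⁺.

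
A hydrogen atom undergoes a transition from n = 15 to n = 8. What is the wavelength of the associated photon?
8150.4459 nm

First, find the transition energy using E_n = -13.6057 / n² eV:
E_15 = -13.6057 / 15² = -0.0604697778 eV
E_8 = -13.6057 / 8² = -0.2125890625 eV

Photon energy: |ΔE| = |E_8 - E_15| = 0.1521192847 eV

Convert to wavelength using E = hc/λ with hc = 1239.84 eV·nm:
λ = hc/E = 1239.84 eV·nm / 0.1521192847 eV
λ = 8150.4459 nm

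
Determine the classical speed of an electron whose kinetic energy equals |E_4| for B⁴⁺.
2.73e+06 m/s (or 0.912176% of c)

The binding energy at n = 4 for B⁴⁺ is:
E_4 = -13.6057 × 5²/4² = -21.25890625 eV
|E_4| = 21.25890625 eV

Convert to Joules:
KE = 21.25890625 eV × (1.602177 × 10⁻¹⁹ J/eV) = 3.4061e-18 J

Using KE = ½mv²:
v = √(2·KE/m_e)
v = √(2 × 3.4061e-18 J / 9.10938 × 10⁻³¹ kg)
v = 2.73e+06 m/s

This is approximately 0.912176% the speed of light.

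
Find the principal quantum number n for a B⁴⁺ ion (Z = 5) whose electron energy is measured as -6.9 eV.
n = 7

The exact energy levels follow E_n = -13.6057 Z² / n² eV with Z = 5.

The measured value (-6.9 eV) is reported to only 2 significant figures, so we must test candidate n values and see which one matches to that precision.

Candidate energies:
  n = 5:  E = -13.6057 × 5² / 5² = -13.60570 eV
  n = 6:  E = -13.6057 × 5² / 6² = -9.44840 eV
  n = 7:  E = -13.6057 × 5² / 7² = -6.94168 eV  ← matches
  n = 8:  E = -13.6057 × 5² / 8² = -5.31473 eV
  n = 9:  E = -13.6057 × 5² / 9² = -4.19929 eV

Checking against the measurement of -6.9 eV (2 sig figs), only n = 7 agrees:
E_7 = -6.94168 eV, which rounds to -6.9 eV ✓

Therefore n = 7.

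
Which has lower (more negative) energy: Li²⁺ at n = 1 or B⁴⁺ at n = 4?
Li²⁺ at n = 1 (E = -122.451300 eV)

Using E_n = -13.6057 Z² / n² eV:

Li²⁺ (Z = 3) at n = 1:
E = -13.6057 × 3² / 1² = -13.6057 × 9 / 1 = -122.451300000 eV

B⁴⁺ (Z = 5) at n = 4:
E = -13.6057 × 5² / 4² = -13.6057 × 25 / 16 = -21.258906250 eV

Since -122.451300000 eV < -21.258906250 eV,
Li²⁺ at n = 1 is more tightly bound (requires more energy to ionize).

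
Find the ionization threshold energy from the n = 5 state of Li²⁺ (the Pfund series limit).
4.898 eV

The series limit corresponds to the transition from n = ∞ to n = 5.
This is the highest energy (shortest wavelength) transition in the Pfund series.

E_∞ = 0 eV
E_5 = -13.6057 × 3² / 5² = -4.898 eV

Energy at series limit:
ΔE = E_∞ - E_5 = 0 - (-4.898) = 4.898 eV

This energy equals the ionization energy from the n = 5 state of Li²⁺.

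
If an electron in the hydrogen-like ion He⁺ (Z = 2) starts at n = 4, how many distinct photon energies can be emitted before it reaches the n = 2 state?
3

The electron can occupy levels n = 2, 3, ..., 4 during de-excitation — that is m = 4 - 2 + 1 = 3 distinct levels.

The number of distinct spectral lines equals the number of ways to choose 2 of these m levels (each pair gives one possible emission transition):

Number of lines = m(m-1)/2 = 3×2/2 = 3

These correspond to all possible transitions between the 3 levels:
4 → 3, 4 → 2, 3 → 2

Each transition produces a photon with a unique energy (and thus wavelength). This count does not depend on Z.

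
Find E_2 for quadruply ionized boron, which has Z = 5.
-85.03563 eV

For hydrogen-like ions, the energy levels scale with Z²:
E_n = -13.6057 Z² / n² eV

For B⁴⁺ (Z = 5) at n = 2:
E_2 = -13.6057 × 5² / 2²
E_2 = -13.6057 × 25 / 4
E_2 = -340.1425 / 4
E_2 = -85.03563 eV

The energy is 25 times more negative than hydrogen at the same n due to the stronger nuclear charge.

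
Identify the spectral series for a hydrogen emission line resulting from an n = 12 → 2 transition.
Balmer series

The spectral series in hydrogen are named based on the final (lower) energy level:
- Lyman series: n_final = 1 (ultraviolet)
- Balmer series: n_final = 2 (visible/near-UV)
- Paschen series: n_final = 3 (infrared)
- Brackett series: n_final = 4 (infrared)
- Pfund series: n_final = 5 (far infrared)

Since this transition ends at n = 2, it belongs to the Balmer series.

For reference, this 12 → 2 line has photon energy
ΔE = 13.6057 eV × (1/2² - 1/12²) = 3.30694097 eV,
corresponding to wavelength λ = hc/ΔE = 1239.84 eV·nm / 3.30694097 eV = 374.9205 nm in the visible/near-UV region.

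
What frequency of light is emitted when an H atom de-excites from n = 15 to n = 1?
3.2752e+15 Hz

First, find the transition energy:
E_15 = -13.6057 / 15² = -0.0604698 eV
E_1 = -13.6057 / 1² = -13.6057000 eV
|ΔE| = |E_1 - E_15| = 13.5452302 eV

Convert to Joules: E = 13.5452302 eV × (1.602177 × 10⁻¹⁹ J/eV) = 2.170186e-18 J

Using E = hf:
f = E/h = 2.170186e-18 J / (6.62607 × 10⁻³⁴ J·s)
f = 3.2752e+15 Hz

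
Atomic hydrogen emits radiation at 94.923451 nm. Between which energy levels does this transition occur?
n = 5 → n = 1

First, find the photon energy from the wavelength (hc = 1239.84 eV·nm):
E = hc/λ = 1239.84 eV·nm / 94.923451 nm = 13.061472 eV

The energy levels of hydrogen satisfy E_n = -13.6057 / n² eV, so an emission n_i → n_f releases
ΔE = 13.6057 × (1/n_f² − 1/n_i²) eV.

Setting ΔE equal to the photon energy:
1/n_f² − 1/n_i² = 13.061472 / 13.6057 = 0.96000000

Since 1/n_i² must be positive, we need 1/n_f² > 0.96000000, i.e. n_f ≤ 1. For each allowed n_f, solve n_i = (1/n_f² − 0.96000000)^(−1/2) and check whether it is a whole number:
  n_f = 1: 1/n_i² = 1.00000000 − 0.96000000 = 0.04000000 → n_i = 5.000  → integer, n_i = 5 ✓

Only n_f = 1 gives an integer upper level, n_i = 5.

The transition is from n = 5 to n = 1 (emission).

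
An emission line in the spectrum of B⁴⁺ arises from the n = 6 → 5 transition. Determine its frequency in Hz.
1.00523e+15 Hz

First, find the transition energy:
E_6 = -13.6057 × 5² / 6² = -9.44840278 eV
E_5 = -13.6057 × 5² / 5² = -13.60570000 eV
|ΔE| = |E_5 - E_6| = 4.15729722 eV

Convert to Joules: E = 4.15729722 eV × (1.602177 × 10⁻¹⁹ J/eV) = 6.6607260e-19 J

Using E = hf:
f = E/h = 6.6607260e-19 J / (6.62607 × 10⁻³⁴ J·s)
f = 1.00523e+15 Hz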